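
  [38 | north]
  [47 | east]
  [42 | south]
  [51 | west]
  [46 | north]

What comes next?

First entry: alternating steps +9, −5, +9, −5, …, so 38, 47, 42, 51, 46 → 55.
Direction — repeats north → east → south → west: north, east, south, west, north → east.
Putting it together: [55 | east].

[55 | east]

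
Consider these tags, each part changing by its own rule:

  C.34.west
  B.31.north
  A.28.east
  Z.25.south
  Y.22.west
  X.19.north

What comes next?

W.16.east

Letter: C, B, A, Z, Y, X → W (letters move back 1 place in the alphabet, wrapping A→Z).
Second component: 34, 31, 28, 25, 22, 19 → 16 (−3 each step).
Direction — repeats west → north → east → south: west, north, east, south, west, north → east.
Putting it together: W.16.east.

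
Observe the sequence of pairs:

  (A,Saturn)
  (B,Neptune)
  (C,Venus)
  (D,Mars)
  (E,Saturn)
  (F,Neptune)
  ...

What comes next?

For the letter, letters move forward 1 place in the alphabet: A, B, C, D, E, F → G.
Planet — repeats Saturn → Neptune → Venus → Mars: Saturn, Neptune, Venus, Mars, Saturn, Neptune → Venus.
Combining the parts gives (G,Venus).

(G,Venus)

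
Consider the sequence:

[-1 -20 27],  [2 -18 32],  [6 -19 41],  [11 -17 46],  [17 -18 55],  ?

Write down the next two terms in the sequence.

[24 -16 60], [32 -17 69]

For the first slot, differences are 3, 4, 5, … (increasing by 1 each time): -1, 2, 6, 11, 17 → 24 → 32.
Second slot — alternating steps +2, −1, +2, −1, …: -20, -18, -19, -17, -18 → -16 → -17.
For the third slot, alternating steps +5, +9, +5, +9, …: 27, 32, 41, 46, 55 → 60 → 69.
Putting the parts together: [24 -16 60] and then [32 -17 69].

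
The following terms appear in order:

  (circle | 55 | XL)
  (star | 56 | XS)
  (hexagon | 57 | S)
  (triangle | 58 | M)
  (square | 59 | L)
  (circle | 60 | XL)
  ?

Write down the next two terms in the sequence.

(star | 61 | XS), (hexagon | 62 | S)

Shape: circle, star, hexagon, triangle, square, circle → star → hexagon (repeats circle → star → hexagon → triangle → square).
Second value: 55, 56, 57, 58, 59, 60 → 61 → 62 (+1 each step).
Size: XL, XS, S, M, L, XL → XS → S (repeats XL → XS → S → M → L).
So the next two terms are (star | 61 | XS) and (hexagon | 62 | S).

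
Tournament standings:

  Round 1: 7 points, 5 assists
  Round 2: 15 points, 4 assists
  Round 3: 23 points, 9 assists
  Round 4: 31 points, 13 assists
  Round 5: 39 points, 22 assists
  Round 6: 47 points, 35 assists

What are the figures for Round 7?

55 points, 57 assists

Points: +8 each step; 7, 15, 23, 31, 39, 47 → 55.
Assists — each term is the sum of the two before it: 5, 4, 9, 13, 22, 35 → 57.
So the next record is 55 points, 57 assists.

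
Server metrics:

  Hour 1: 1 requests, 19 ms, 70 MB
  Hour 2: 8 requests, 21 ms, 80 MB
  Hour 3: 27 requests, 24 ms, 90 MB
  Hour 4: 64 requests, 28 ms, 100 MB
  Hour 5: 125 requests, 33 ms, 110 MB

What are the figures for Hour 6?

Requests: perfect cubes: 1³, 2³, 3³, …, so 1, 8, 27, 64, 125 → 216.
Ms: differences are 2, 3, 4, … (increasing by 1 each time), so 19, 21, 24, 28, 33 → 39.
MB: +10 each step; 70, 80, 90, 100, 110 → 120.
So the next row is 216 requests, 39 ms, 120 MB.

216 requests, 39 ms, 120 MB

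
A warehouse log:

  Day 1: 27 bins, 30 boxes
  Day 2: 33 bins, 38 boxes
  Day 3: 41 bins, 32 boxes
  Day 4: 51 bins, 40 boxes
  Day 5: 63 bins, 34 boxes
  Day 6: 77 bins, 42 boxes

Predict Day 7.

Bins: 27, 33, 41, 51, 63, 77 → 93 (differences are 6, 8, 10, … (increasing by 2 each time)).
For the boxes, alternating steps +8, −6, +8, −6, …: 30, 38, 32, 40, 34, 42 → 36.
So the next row is 93 bins, 36 boxes.

93 bins, 36 boxes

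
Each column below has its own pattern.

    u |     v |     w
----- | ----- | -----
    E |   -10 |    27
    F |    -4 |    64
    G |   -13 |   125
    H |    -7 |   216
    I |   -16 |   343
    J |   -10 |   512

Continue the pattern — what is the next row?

K  -19  729

For the column u, letters move forward 1 place in the alphabet: E, F, G, H, I, J → K.
Column v: -10, -4, -13, -7, -16, -10 → -19 (alternating steps +6, −9, +6, −9, …).
Column w: 27, 64, 125, 216, 343, 512 → 729 (perfect cubes: 3³, 4³, 5³, …).
Combining the parts gives K  -19  729.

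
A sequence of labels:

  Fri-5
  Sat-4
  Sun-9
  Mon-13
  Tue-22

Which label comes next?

Wed-35

Day — runs through the weekdays Mon→Sun: Fri, Sat, Sun, Mon, Tue → Wed.
Second component: each term is the sum of the two before it; 5, 4, 9, 13, 22 → 35.
Putting it together: Wed-35.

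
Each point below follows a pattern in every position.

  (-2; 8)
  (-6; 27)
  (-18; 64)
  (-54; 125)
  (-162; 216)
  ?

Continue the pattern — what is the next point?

(-486; 343)

First value goes -2, -6, -18, -54, -162 → -486 (×3 each step).
Second value: perfect cubes: 2³, 3³, 4³, …, so 8, 27, 64, 125, 216 → 343.
So the next point is (-486; 343).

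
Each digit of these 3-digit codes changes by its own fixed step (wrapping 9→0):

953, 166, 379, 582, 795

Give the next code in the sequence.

908

First digit: +2 each step, mod 10; 9, 1, 3, 5, 7 → 9.
Second digit: +1 each step, mod 10; 5, 6, 7, 8, 9 → 0.
Third digit: 3, 6, 9, 2, 5 → 8 (+3 each step, mod 10).
So the next code is 908.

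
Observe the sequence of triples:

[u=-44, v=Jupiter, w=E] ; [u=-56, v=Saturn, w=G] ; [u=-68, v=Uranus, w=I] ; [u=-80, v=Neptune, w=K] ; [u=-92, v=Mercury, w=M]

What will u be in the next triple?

-104

U goes -44, -56, -68, -80, -92 → -104 (−12 each step).
V goes Jupiter, Saturn, Uranus, Neptune, Mercury → Venus (runs through the planets Mercury→Neptune).
W — letters move forward 2 places in the alphabet: E, G, I, K, M → O.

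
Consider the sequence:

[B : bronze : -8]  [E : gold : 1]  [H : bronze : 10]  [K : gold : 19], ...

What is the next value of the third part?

28

For the letter, letters move forward 3 places in the alphabet: B, E, H, K → N.
Rank: alternates bronze ↔ gold; bronze, gold, bronze, gold → bronze.
Third part goes -8, 1, 10, 19 → 28 (+9 each step).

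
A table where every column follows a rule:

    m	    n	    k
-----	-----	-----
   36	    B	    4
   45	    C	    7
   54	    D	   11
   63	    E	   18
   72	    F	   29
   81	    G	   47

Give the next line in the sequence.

Column m: 36, 45, 54, 63, 72, 81 → 90 (+9 each step).
Column n: letters move forward 1 place in the alphabet; B, C, D, E, F, G → H.
Column k: each term is the sum of the two before it; 4, 7, 11, 18, 29, 47 → 76.
Combining the parts gives 90  H  76.

90  H  76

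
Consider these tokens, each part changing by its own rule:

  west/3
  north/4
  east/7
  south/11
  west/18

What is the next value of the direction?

north

Direction: west, north, east, south, west → north (repeats west → north → east → south).
Second component: each term is the sum of the two before it, so 3, 4, 7, 11, 18 → 29.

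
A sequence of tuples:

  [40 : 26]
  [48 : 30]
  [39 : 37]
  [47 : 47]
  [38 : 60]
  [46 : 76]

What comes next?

First entry goes 40, 48, 39, 47, 38, 46 → 37 (alternating steps +8, −9, +8, −9, …).
Second entry — differences are 4, 7, 10, … (increasing by 3 each time): 26, 30, 37, 47, 60, 76 → 95.
Putting it together: [37 : 95].

[37 : 95]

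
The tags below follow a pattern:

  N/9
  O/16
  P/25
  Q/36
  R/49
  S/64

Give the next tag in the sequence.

T/81

Letter: letters move forward 1 place in the alphabet, so N, O, P, Q, R, S → T.
For the second component, perfect squares: 3², 4², 5², …: 9, 16, 25, 36, 49, 64 → 81.
So the next tag is T/81.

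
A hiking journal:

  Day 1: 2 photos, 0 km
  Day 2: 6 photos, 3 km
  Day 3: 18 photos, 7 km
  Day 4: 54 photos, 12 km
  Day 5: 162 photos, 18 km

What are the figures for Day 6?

486 photos, 25 km

Photos: ×3 each step; 2, 6, 18, 54, 162 → 486.
Km: 0, 3, 7, 12, 18 → 25 (differences are 3, 4, 5, … (increasing by 1 each time)).
Putting it together: 486 photos, 25 km.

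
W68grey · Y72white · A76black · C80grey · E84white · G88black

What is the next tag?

Letter: letters move forward 2 places in the alphabet, wrapping Z→A, so W, Y, A, C, E, G → I.
Second component — +4 each step: 68, 72, 76, 80, 84, 88 → 92.
For the shade, repeats grey → white → black: grey, white, black, grey, white, black → grey.
Putting it together: I92grey.

I92grey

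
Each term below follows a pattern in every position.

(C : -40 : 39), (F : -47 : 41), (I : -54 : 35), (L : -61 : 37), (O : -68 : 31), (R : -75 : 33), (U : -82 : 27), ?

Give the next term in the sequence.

(X : -89 : 29)

For the letter, letters move forward 3 places in the alphabet: C, F, I, L, O, R, U → X.
Second component: −7 each step; -40, -47, -54, -61, -68, -75, -82 → -89.
For the third component, alternating steps +2, −6, +2, −6, …: 39, 41, 35, 37, 31, 33, 27 → 29.
Putting it together: (X : -89 : 29).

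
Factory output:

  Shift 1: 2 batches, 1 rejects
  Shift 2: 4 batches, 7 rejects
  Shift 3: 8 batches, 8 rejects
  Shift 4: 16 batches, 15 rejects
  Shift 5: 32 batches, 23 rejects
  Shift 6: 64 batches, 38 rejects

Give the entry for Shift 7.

128 batches, 61 rejects

Batches: ×2 each step; 2, 4, 8, 16, 32, 64 → 128.
Rejects: each term is the sum of the two before it, so 1, 7, 8, 15, 23, 38 → 61.
So the next row is 128 batches, 61 rejects.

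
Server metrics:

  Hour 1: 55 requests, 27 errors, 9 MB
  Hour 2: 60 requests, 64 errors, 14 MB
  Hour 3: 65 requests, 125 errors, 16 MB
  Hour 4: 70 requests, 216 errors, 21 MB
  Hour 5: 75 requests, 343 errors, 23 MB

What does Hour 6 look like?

Requests — +5 each step: 55, 60, 65, 70, 75 → 80.
Errors: perfect cubes: 3³, 4³, 5³, …, so 27, 64, 125, 216, 343 → 512.
MB: alternating steps +5, +2, +5, +2, …; 9, 14, 16, 21, 23 → 28.
Combining the parts gives 80 requests, 512 errors, 28 MB.

80 requests, 512 errors, 28 MB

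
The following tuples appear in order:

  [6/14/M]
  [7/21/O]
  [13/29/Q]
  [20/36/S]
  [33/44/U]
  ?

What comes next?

First coordinate — each term is the sum of the two before it: 6, 7, 13, 20, 33 → 53.
Second coordinate: alternating steps +7, +8, +7, +8, …, so 14, 21, 29, 36, 44 → 51.
For the letter, letters move forward 2 places in the alphabet: M, O, Q, S, U → W.
Putting it together: [53/51/W].

[53/51/W]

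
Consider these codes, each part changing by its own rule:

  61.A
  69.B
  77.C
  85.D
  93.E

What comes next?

First component — +8 each step: 61, 69, 77, 85, 93 → 101.
Letter: letters move forward 1 place in the alphabet; A, B, C, D, E → F.
So the next code is 101.F.

101.F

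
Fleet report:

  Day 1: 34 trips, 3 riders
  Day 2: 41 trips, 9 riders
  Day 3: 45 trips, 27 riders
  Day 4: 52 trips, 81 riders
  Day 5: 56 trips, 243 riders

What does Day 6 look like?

Trips: alternating steps +7, +4, +7, +4, …, so 34, 41, 45, 52, 56 → 63.
Riders: 3, 9, 27, 81, 243 → 729 (×3 each step).
Combining the parts gives 63 trips, 729 riders.

63 trips, 729 riders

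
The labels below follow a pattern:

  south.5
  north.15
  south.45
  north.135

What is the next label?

Direction goes south, north, south, north → south (alternates south ↔ north).
Second component goes 5, 15, 45, 135 → 405 (×3 each step).
Putting it together: south.405.

south.405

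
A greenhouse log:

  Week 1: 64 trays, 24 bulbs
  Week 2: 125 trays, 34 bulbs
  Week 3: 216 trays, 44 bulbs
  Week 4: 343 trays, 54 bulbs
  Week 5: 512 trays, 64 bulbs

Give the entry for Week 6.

729 trays, 74 bulbs

Trays — perfect cubes: 4³, 5³, 6³, …: 64, 125, 216, 343, 512 → 729.
Bulbs goes 24, 34, 44, 54, 64 → 74 (+10 each step).
Putting it together: 729 trays, 74 bulbs.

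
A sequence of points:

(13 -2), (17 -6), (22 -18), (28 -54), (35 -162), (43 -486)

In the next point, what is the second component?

-1458

Second component: ×3 each step; -2, -6, -18, -54, -162, -486 → -1458.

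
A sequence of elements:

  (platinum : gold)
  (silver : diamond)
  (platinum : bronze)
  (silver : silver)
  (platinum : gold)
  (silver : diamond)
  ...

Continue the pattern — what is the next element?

(platinum : bronze)

Metal: platinum, silver, platinum, silver, platinum, silver → platinum (alternates platinum ↔ silver).
Rank: gold, diamond, bronze, silver, gold, diamond → bronze (repeats gold → diamond → bronze → silver).
Combining the parts gives (platinum : bronze).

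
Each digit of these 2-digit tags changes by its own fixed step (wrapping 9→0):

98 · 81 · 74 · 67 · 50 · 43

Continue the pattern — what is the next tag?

36

First digit goes 9, 8, 7, 6, 5, 4 → 3 (−1 each step, mod 10).
Second digit: +3 each step, mod 10, so 8, 1, 4, 7, 0, 3 → 6.
Combining the parts gives 36.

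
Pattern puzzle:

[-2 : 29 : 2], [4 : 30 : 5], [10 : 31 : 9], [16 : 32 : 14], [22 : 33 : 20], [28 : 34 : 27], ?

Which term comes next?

[34 : 35 : 35]

First coordinate: +6 each step; -2, 4, 10, 16, 22, 28 → 34.
For the second coordinate, +1 each step: 29, 30, 31, 32, 33, 34 → 35.
For the third coordinate, differences are 3, 4, 5, … (increasing by 1 each time): 2, 5, 9, 14, 20, 27 → 35.
Combining the parts gives [34 : 35 : 35].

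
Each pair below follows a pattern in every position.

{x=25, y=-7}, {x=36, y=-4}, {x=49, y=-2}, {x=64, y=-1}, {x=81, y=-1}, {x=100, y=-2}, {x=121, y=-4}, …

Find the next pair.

{x=144, y=-7}

For the x, perfect squares: 5², 6², 7², …: 25, 36, 49, 64, 81, 100, 121 → 144.
Y: -7, -4, -2, -1, -1, -2, -4 → -7 (differences are 3, 2, 1, … (decreasing by 1 each time)).
Putting it together: {x=144, y=-7}.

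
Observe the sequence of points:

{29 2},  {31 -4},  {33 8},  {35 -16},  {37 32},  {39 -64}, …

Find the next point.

{41 128}

First part: 29, 31, 33, 35, 37, 39 → 41 (+2 each step).
Second part: ×(-2) each step, so 2, -4, 8, -16, 32, -64 → 128.
Putting it together: {41 128}.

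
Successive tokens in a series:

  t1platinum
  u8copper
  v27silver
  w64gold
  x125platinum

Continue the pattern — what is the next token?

y216copper

Letter: t, u, v, w, x → y (letters move forward 1 place in the alphabet).
For the second component, perfect cubes: 1³, 2³, 3³, …: 1, 8, 27, 64, 125 → 216.
Metal — repeats platinum → copper → silver → gold: platinum, copper, silver, gold, platinum → copper.
Putting it together: y216copper.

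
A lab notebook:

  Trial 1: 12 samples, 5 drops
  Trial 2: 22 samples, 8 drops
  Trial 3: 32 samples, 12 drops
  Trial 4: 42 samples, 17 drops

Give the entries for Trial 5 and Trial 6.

52 samples, 23 drops; 62 samples, 30 drops

Samples goes 12, 22, 32, 42 → 52 → 62 (+10 each step).
Drops: differences are 3, 4, 5, … (increasing by 1 each time); 5, 8, 12, 17 → 23 → 30.
So the next two rows are 52 samples, 23 drops and 62 samples, 30 drops.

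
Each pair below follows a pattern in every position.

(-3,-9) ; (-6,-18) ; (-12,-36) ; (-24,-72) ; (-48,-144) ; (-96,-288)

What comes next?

First component: -3, -6, -12, -24, -48, -96 → -192 (×2 each step).
Second component: always 3 × the first component; -9, -18, -36, -72, -144, -288 → -576.
So the next pair is (-192,-576).

(-192,-576)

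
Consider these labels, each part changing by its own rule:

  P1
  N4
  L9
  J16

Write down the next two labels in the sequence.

For the letter, letters move back 2 places in the alphabet: P, N, L, J → H → F.
For the second component, perfect squares: 1², 2², 3², …: 1, 4, 9, 16 → 25 → 36.
So the next two labels are H25 and F36.

H25 then F36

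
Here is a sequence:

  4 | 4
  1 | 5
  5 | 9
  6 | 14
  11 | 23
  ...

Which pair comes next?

17 | 37

First coordinate goes 4, 1, 5, 6, 11 → 17 (each term is the sum of the two before it).
Second coordinate: each term is the sum of the two before it; 4, 5, 9, 14, 23 → 37.
Putting it together: 17 | 37.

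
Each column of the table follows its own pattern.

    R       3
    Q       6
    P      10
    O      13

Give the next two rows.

Letter goes R, Q, P, O → N → M (letters move back 1 place in the alphabet).
Second component goes 3, 6, 10, 13 → 17 → 20 (alternating steps +3, +4, +3, +4, …).
So the next two rows are N  17 and M  20.

N  17; M  20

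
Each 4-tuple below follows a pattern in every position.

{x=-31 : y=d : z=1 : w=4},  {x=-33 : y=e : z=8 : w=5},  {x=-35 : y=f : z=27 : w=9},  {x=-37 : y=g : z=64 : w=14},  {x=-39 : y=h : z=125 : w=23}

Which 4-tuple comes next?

{x=-41 : y=i : z=216 : w=37}

X goes -31, -33, -35, -37, -39 → -41 (−2 each step).
Y: d, e, f, g, h → i (letters move forward 1 place in the alphabet).
Z — perfect cubes: 1³, 2³, 3³, …: 1, 8, 27, 64, 125 → 216.
W: 4, 5, 9, 14, 23 → 37 (each term is the sum of the two before it).
So the next 4-tuple is {x=-41 : y=i : z=216 : w=37}.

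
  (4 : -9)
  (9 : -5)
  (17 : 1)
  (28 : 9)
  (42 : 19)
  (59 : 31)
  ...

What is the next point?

(79 : 45)

First slot goes 4, 9, 17, 28, 42, 59 → 79 (differences are 5, 8, 11, … (increasing by 3 each time)).
Second slot: differences are 4, 6, 8, … (increasing by 2 each time); -9, -5, 1, 9, 19, 31 → 45.
Putting it together: (79 : 45).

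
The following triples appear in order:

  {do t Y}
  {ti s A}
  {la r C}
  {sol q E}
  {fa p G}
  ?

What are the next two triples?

Note: runs backward through the solfège scale do→ti; do, ti, la, sol, fa → mi → re.
First letter: t, s, r, q, p → o → n (letters move back 1 place in the alphabet).
Second letter goes Y, A, C, E, G → I → K (letters move forward 2 places in the alphabet, wrapping Z→A).
So the next two triples are {mi o I} and {re n K}.

{mi o I}, {re n K}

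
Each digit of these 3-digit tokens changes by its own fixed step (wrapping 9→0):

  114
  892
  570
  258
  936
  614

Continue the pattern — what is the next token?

392

First digit: −3 each step, mod 10; 1, 8, 5, 2, 9, 6 → 3.
For the second digit, −2 each step, mod 10: 1, 9, 7, 5, 3, 1 → 9.
Third digit goes 4, 2, 0, 8, 6, 4 → 2 (−2 each step, mod 10).
So the next token is 392.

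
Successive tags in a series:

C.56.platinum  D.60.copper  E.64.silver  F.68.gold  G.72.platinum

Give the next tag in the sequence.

For the letter, letters move forward 1 place in the alphabet: C, D, E, F, G → H.
Second component: +4 each step; 56, 60, 64, 68, 72 → 76.
Metal: repeats platinum → copper → silver → gold; platinum, copper, silver, gold, platinum → copper.
Putting it together: H.76.copper.

H.76.copper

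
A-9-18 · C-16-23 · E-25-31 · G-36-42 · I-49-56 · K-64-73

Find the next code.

Letter goes A, C, E, G, I, K → M (letters move forward 2 places in the alphabet).
Second component: perfect squares: 3², 4², 5², …; 9, 16, 25, 36, 49, 64 → 81.
Third component goes 18, 23, 31, 42, 56, 73 → 93 (differences are 5, 8, 11, … (increasing by 3 each time)).
Putting it together: M-81-93.

M-81-93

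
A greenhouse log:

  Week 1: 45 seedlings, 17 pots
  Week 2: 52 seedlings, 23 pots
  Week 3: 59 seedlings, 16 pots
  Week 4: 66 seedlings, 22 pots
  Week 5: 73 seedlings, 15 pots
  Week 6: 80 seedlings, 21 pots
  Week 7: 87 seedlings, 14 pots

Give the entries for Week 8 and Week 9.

94 seedlings, 20 pots; 101 seedlings, 13 pots

Seedlings: 45, 52, 59, 66, 73, 80, 87 → 94 → 101 (+7 each step).
Pots: 17, 23, 16, 22, 15, 21, 14 → 20 → 13 (alternating steps +6, −7, +6, −7, …).
So the next two rows are 94 seedlings, 20 pots and 101 seedlings, 13 pots.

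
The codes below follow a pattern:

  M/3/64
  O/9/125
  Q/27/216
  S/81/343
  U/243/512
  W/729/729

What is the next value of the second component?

Second component — ×3 each step: 3, 9, 27, 81, 243, 729 → 2187.

2187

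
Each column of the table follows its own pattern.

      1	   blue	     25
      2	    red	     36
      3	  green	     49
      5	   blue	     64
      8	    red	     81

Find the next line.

13  green  100

First component: each term is the sum of the two before it, so 1, 2, 3, 5, 8 → 13.
Colour goes blue, red, green, blue, red → green (repeats blue → red → green).
Third component goes 25, 36, 49, 64, 81 → 100 (perfect squares: 5², 6², 7², …).
Combining the parts gives 13  green  100.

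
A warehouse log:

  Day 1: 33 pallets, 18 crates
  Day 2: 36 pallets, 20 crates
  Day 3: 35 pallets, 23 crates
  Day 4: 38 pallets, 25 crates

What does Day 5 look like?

37 pallets, 28 crates

Pallets goes 33, 36, 35, 38 → 37 (alternating steps +3, −1, +3, −1, …).
Crates: alternating steps +2, +3, +2, +3, …; 18, 20, 23, 25 → 28.
Combining the parts gives 37 pallets, 28 crates.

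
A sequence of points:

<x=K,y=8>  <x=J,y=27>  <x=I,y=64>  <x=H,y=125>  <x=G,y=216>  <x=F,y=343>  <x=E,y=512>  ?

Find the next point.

X: letters move back 1 place in the alphabet, so K, J, I, H, G, F, E → D.
Y: 8, 27, 64, 125, 216, 343, 512 → 729 (perfect cubes: 2³, 3³, 4³, …).
So the next point is <x=D,y=729>.

<x=D,y=729>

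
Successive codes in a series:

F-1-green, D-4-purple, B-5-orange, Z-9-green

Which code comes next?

X-14-purple

Letter goes F, D, B, Z → X (letters move back 2 places in the alphabet, wrapping A→Z).
Second component: each term is the sum of the two before it; 1, 4, 5, 9 → 14.
Colour: green, purple, orange, green → purple (repeats green → purple → orange).
Combining the parts gives X-14-purple.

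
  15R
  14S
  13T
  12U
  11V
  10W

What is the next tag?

First component goes 15, 14, 13, 12, 11, 10 → 9 (−1 each step).
Letter: letters move forward 1 place in the alphabet; R, S, T, U, V, W → X.
Putting it together: 9X.

9X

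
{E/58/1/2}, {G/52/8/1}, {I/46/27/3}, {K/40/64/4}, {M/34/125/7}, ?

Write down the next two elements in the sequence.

{O/28/216/11}, {Q/22/343/18}

Letter — letters move forward 2 places in the alphabet: E, G, I, K, M → O → Q.
Second value: −6 each step, so 58, 52, 46, 40, 34 → 28 → 22.
Third value: perfect cubes: 1³, 2³, 3³, …; 1, 8, 27, 64, 125 → 216 → 343.
Fourth value — each term is the sum of the two before it: 2, 1, 3, 4, 7 → 11 → 18.
Putting the parts together: {O/28/216/11} and then {Q/22/343/18}.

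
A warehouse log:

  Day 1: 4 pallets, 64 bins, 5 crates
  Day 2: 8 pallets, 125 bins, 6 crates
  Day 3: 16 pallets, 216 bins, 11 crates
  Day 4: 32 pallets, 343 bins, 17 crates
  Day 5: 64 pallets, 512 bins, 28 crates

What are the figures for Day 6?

128 pallets, 729 bins, 45 crates

Pallets: ×2 each step, so 4, 8, 16, 32, 64 → 128.
Bins: perfect cubes: 4³, 5³, 6³, …; 64, 125, 216, 343, 512 → 729.
For the crates, each term is the sum of the two before it: 5, 6, 11, 17, 28 → 45.
Putting it together: 128 pallets, 729 bins, 45 crates.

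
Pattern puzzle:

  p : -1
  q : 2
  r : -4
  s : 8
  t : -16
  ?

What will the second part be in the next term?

32

Letter: letters move forward 1 place in the alphabet, so p, q, r, s, t → u.
Second part: ×(-2) each step; -1, 2, -4, 8, -16 → 32.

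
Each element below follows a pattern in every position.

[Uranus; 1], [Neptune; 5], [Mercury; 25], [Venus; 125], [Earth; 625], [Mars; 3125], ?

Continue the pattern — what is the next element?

Planet: Uranus, Neptune, Mercury, Venus, Earth, Mars → Jupiter (runs through the planets Mercury→Neptune).
Second entry — ×5 each step: 1, 5, 25, 125, 625, 3125 → 15625.
Putting it together: [Jupiter; 15625].

[Jupiter; 15625]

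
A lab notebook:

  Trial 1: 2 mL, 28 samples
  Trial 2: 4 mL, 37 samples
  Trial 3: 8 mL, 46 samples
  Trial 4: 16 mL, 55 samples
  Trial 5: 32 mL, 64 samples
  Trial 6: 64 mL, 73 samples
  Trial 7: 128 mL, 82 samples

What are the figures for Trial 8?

ML: 2, 4, 8, 16, 32, 64, 128 → 256 (×2 each step).
For the samples, +9 each step: 28, 37, 46, 55, 64, 73, 82 → 91.
Putting it together: 256 mL, 91 samples.

256 mL, 91 samples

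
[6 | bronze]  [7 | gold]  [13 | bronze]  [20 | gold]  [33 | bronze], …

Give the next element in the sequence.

First value goes 6, 7, 13, 20, 33 → 53 (each term is the sum of the two before it).
Rank: alternates bronze ↔ gold; bronze, gold, bronze, gold, bronze → gold.
Combining the parts gives [53 | gold].

[53 | gold]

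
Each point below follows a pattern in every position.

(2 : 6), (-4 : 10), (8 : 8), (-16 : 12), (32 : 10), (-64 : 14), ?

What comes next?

First entry — ×(-2) each step: 2, -4, 8, -16, 32, -64 → 128.
Second entry: 6, 10, 8, 12, 10, 14 → 12 (alternating steps +4, −2, +4, −2, …).
Putting it together: (128 : 12).

(128 : 12)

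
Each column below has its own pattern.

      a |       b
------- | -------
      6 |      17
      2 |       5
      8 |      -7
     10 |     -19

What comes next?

18  -31

Column a: 6, 2, 8, 10 → 18 (each term is the sum of the two before it).
Column b: 17, 5, -7, -19 → -31 (−12 each step).
So the next row is 18  -31.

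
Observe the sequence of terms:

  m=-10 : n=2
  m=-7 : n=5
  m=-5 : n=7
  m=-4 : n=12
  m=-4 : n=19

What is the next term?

m=-5 : n=31

M goes -10, -7, -5, -4, -4 → -5 (differences are 3, 2, 1, … (decreasing by 1 each time)).
N goes 2, 5, 7, 12, 19 → 31 (each term is the sum of the two before it).
Combining the parts gives m=-5 : n=31.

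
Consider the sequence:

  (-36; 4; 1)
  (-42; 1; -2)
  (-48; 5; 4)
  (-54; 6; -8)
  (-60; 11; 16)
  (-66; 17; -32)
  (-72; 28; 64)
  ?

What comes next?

(-78; 45; -128)

First component — −6 each step: -36, -42, -48, -54, -60, -66, -72 → -78.
Second component — each term is the sum of the two before it: 4, 1, 5, 6, 11, 17, 28 → 45.
Third component — ×(-2) each step: 1, -2, 4, -8, 16, -32, 64 → -128.
Putting it together: (-78; 45; -128).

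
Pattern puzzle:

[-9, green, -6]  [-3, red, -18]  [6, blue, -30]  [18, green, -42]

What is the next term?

First entry: -9, -3, 6, 18 → 33 (differences are 6, 9, 12, … (increasing by 3 each time)).
Colour: repeats green → red → blue; green, red, blue, green → red.
Third entry: −12 each step; -6, -18, -30, -42 → -54.
Combining the parts gives [33, red, -54].

[33, red, -54]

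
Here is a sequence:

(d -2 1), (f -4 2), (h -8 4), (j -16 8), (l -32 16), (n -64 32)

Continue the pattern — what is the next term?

Letter — letters move forward 2 places in the alphabet: d, f, h, j, l, n → p.
Second component: ×2 each step; -2, -4, -8, -16, -32, -64 → -128.
For the third component, ×2 each step: 1, 2, 4, 8, 16, 32 → 64.
Putting it together: (p -128 64).

(p -128 64)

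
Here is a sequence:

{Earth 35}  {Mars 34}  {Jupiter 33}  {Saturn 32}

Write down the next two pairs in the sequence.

For the planet, runs through the planets Mercury→Neptune: Earth, Mars, Jupiter, Saturn → Uranus → Neptune.
Second component — −1 each step: 35, 34, 33, 32 → 31 → 30.
Putting the parts together: {Uranus 31} and then {Neptune 30}.

{Uranus 31}, {Neptune 30}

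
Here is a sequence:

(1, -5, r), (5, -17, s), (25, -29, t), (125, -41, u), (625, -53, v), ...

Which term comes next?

First component goes 1, 5, 25, 125, 625 → 3125 (×5 each step).
Second component: −12 each step, so -5, -17, -29, -41, -53 → -65.
Letter goes r, s, t, u, v → w (letters move forward 1 place in the alphabet).
Putting it together: (3125, -65, w).

(3125, -65, w)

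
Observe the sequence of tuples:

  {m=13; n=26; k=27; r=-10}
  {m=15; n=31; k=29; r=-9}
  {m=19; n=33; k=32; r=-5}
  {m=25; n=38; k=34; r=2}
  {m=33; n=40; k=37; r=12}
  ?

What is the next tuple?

M goes 13, 15, 19, 25, 33 → 43 (differences are 2, 4, 6, … (increasing by 2 each time)).
N: alternating steps +5, +2, +5, +2, …, so 26, 31, 33, 38, 40 → 45.
K: alternating steps +2, +3, +2, +3, …; 27, 29, 32, 34, 37 → 39.
For the r, differences are 1, 4, 7, … (increasing by 3 each time): -10, -9, -5, 2, 12 → 25.
Putting it together: {m=43; n=45; k=39; r=25}.

{m=43; n=45; k=39; r=25}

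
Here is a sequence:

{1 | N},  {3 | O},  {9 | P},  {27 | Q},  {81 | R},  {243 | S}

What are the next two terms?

First value — ×3 each step: 1, 3, 9, 27, 81, 243 → 729 → 2187.
Letter: letters move forward 1 place in the alphabet; N, O, P, Q, R, S → T → U.
So the next two terms are {729 | T} and {2187 | U}.

{729 | T}, {2187 | U}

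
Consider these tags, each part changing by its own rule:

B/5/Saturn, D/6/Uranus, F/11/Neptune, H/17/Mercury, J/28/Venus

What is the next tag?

L/45/Earth

For the letter, letters move forward 2 places in the alphabet: B, D, F, H, J → L.
For the second component, each term is the sum of the two before it: 5, 6, 11, 17, 28 → 45.
Planet: runs through the planets Mercury→Neptune, so Saturn, Uranus, Neptune, Mercury, Venus → Earth.
Putting it together: L/45/Earth.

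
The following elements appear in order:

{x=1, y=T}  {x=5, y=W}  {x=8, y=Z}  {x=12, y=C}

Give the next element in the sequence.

{x=15, y=F}

X — alternating steps +4, +3, +4, +3, …: 1, 5, 8, 12 → 15.
Y: letters move forward 3 places in the alphabet, wrapping Z→A, so T, W, Z, C → F.
Combining the parts gives {x=15, y=F}.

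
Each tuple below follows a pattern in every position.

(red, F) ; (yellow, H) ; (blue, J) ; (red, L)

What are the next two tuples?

Colour: red, yellow, blue, red → yellow → blue (repeats red → yellow → blue).
For the letter, letters move forward 2 places in the alphabet: F, H, J, L → N → P.
Putting the parts together: (yellow, N) and then (blue, P).

(yellow, N), (blue, P)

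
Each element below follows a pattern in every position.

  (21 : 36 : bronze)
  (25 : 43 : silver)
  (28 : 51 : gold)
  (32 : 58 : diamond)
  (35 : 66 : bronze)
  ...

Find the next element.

(39 : 73 : silver)

For the first component, alternating steps +4, +3, +4, +3, …: 21, 25, 28, 32, 35 → 39.
Second component: alternating steps +7, +8, +7, +8, …, so 36, 43, 51, 58, 66 → 73.
For the rank, repeats bronze → silver → gold → diamond: bronze, silver, gold, diamond, bronze → silver.
So the next element is (39 : 73 : silver).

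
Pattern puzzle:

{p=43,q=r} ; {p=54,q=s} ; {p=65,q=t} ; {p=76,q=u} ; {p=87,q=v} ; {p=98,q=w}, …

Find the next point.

{p=109,q=x}

For the p, +11 each step: 43, 54, 65, 76, 87, 98 → 109.
Q: r, s, t, u, v, w → x (letters move forward 1 place in the alphabet).
Putting it together: {p=109,q=x}.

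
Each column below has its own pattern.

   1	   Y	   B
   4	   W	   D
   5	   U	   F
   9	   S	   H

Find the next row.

For the first component, each term is the sum of the two before it: 1, 4, 5, 9 → 14.
For the first letter, letters move back 2 places in the alphabet: Y, W, U, S → Q.
For the second letter, letters move forward 2 places in the alphabet: B, D, F, H → J.
Combining the parts gives 14  Q  J.

14  Q  J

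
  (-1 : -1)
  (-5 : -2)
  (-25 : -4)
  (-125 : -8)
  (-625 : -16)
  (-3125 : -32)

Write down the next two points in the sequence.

First part: ×5 each step, so -1, -5, -25, -125, -625, -3125 → -15625 → -78125.
Second part goes -1, -2, -4, -8, -16, -32 → -64 → -128 (×2 each step).
Putting the parts together: (-15625 : -64) and then (-78125 : -128).

(-15625 : -64), (-78125 : -128)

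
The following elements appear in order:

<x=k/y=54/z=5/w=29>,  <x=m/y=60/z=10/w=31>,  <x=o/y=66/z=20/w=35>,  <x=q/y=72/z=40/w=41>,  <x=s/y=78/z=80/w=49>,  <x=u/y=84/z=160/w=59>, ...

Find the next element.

<x=w/y=90/z=320/w=71>

X — letters move forward 2 places in the alphabet: k, m, o, q, s, u → w.
Y: 54, 60, 66, 72, 78, 84 → 90 (+6 each step).
Z: 5, 10, 20, 40, 80, 160 → 320 (×2 each step).
W: differences are 2, 4, 6, … (increasing by 2 each time), so 29, 31, 35, 41, 49, 59 → 71.
So the next element is <x=w/y=90/z=320/w=71>.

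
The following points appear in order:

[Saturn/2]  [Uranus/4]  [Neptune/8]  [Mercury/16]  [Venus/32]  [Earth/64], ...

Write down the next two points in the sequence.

[Mars/128], [Jupiter/256]

For the planet, runs through the planets Mercury→Neptune: Saturn, Uranus, Neptune, Mercury, Venus, Earth → Mars → Jupiter.
Second coordinate goes 2, 4, 8, 16, 32, 64 → 128 → 256 (×2 each step).
So the next two points are [Mars/128] and [Jupiter/256].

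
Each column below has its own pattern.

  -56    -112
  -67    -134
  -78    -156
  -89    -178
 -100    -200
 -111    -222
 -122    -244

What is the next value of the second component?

First component goes -56, -67, -78, -89, -100, -111, -122 → -133 (−11 each step).
Second component: always 2 × the first component; -112, -134, -156, -178, -200, -222, -244 → -266.

-266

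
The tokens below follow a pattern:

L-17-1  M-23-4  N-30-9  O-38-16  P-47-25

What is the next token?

Q-57-36

Letter: L, M, N, O, P → Q (letters move forward 1 place in the alphabet).
Second component goes 17, 23, 30, 38, 47 → 57 (differences are 6, 7, 8, … (increasing by 1 each time)).
For the third component, perfect squares: 1², 2², 3², …: 1, 4, 9, 16, 25 → 36.
So the next token is Q-57-36.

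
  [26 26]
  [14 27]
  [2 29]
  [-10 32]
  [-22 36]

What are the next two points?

[-34 41], [-46 47]

First coordinate: −12 each step, so 26, 14, 2, -10, -22 → -34 → -46.
Second coordinate goes 26, 27, 29, 32, 36 → 41 → 47 (differences are 1, 2, 3, … (increasing by 1 each time)).
Putting the parts together: [-34 41] and then [-46 47].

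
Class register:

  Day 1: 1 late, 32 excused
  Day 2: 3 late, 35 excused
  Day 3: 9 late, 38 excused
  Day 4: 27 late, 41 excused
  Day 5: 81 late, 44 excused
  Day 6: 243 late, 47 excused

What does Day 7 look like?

729 late, 50 excused

Late goes 1, 3, 9, 27, 81, 243 → 729 (×3 each step).
Excused: +3 each step; 32, 35, 38, 41, 44, 47 → 50.
Putting it together: 729 late, 50 excused.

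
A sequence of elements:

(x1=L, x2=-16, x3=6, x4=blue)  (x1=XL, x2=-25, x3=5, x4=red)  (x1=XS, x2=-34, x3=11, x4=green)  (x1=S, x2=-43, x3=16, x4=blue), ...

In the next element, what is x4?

red

X4: repeats blue → red → green; blue, red, green, blue → red.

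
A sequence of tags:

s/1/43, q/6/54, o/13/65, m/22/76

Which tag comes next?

Letter: letters move back 2 places in the alphabet; s, q, o, m → k.
Second component — differences are 5, 7, 9, … (increasing by 2 each time): 1, 6, 13, 22 → 33.
Third component goes 43, 54, 65, 76 → 87 (+11 each step).
Combining the parts gives k/33/87.

k/33/87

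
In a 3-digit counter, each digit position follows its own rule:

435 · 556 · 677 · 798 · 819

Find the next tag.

930

For the first digit, +1 each step, mod 10: 4, 5, 6, 7, 8 → 9.
For the second digit, +2 each step, mod 10: 3, 5, 7, 9, 1 → 3.
For the third digit, +1 each step, mod 10: 5, 6, 7, 8, 9 → 0.
Combining the parts gives 930.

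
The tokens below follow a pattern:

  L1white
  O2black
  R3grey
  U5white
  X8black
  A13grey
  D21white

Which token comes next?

G34black

Letter: letters move forward 3 places in the alphabet, wrapping Z→A, so L, O, R, U, X, A, D → G.
Second component goes 1, 2, 3, 5, 8, 13, 21 → 34 (each term is the sum of the two before it).
Shade goes white, black, grey, white, black, grey, white → black (repeats white → black → grey).
Combining the parts gives G34black.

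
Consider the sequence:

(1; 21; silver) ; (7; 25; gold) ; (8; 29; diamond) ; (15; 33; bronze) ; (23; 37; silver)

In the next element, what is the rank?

Rank — repeats silver → gold → diamond → bronze: silver, gold, diamond, bronze, silver → gold.

gold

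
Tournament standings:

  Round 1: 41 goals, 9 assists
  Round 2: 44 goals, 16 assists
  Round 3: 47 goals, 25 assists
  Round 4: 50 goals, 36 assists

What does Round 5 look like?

53 goals, 49 assists

Goals: +3 each step; 41, 44, 47, 50 → 53.
Assists goes 9, 16, 25, 36 → 49 (perfect squares: 3², 4², 5², …).
Putting it together: 53 goals, 49 assists.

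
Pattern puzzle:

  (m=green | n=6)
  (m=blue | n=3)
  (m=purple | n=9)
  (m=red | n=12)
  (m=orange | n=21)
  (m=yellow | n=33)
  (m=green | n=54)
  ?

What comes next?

M: repeats green → blue → purple → red → orange → yellow, so green, blue, purple, red, orange, yellow, green → blue.
N — each term is the sum of the two before it: 6, 3, 9, 12, 21, 33, 54 → 87.
So the next term is (m=blue | n=87).

(m=blue | n=87)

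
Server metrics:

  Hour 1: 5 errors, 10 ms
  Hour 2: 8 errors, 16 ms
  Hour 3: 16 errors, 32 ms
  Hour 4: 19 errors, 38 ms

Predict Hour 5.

27 errors, 54 ms

For the errors, alternating steps +3, +8, +3, +8, …: 5, 8, 16, 19 → 27.
For the ms, always 2 × the errors: 10, 16, 32, 38 → 54.
Putting it together: 27 errors, 54 ms.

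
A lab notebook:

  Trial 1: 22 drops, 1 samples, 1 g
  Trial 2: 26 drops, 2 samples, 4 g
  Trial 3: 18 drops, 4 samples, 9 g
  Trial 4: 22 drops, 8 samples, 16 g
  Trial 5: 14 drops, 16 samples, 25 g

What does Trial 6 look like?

Drops: alternating steps +4, −8, +4, −8, …; 22, 26, 18, 22, 14 → 18.
Samples: ×2 each step, so 1, 2, 4, 8, 16 → 32.
G — perfect squares: 1², 2², 3², …: 1, 4, 9, 16, 25 → 36.
So the next line is 18 drops, 32 samples, 36 g.

18 drops, 32 samples, 36 g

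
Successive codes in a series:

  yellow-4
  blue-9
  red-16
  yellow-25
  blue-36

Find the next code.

Colour: repeats yellow → blue → red; yellow, blue, red, yellow, blue → red.
Second component goes 4, 9, 16, 25, 36 → 49 (perfect squares: 2², 3², 4², …).
So the next code is red-49.

red-49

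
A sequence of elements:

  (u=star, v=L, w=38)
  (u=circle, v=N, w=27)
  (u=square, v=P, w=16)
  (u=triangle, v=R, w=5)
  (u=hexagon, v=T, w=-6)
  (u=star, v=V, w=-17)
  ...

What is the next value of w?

-28

W — −11 each step: 38, 27, 16, 5, -6, -17 → -28.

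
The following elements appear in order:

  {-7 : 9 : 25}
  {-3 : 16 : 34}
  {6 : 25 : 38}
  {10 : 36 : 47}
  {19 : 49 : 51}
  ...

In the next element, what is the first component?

23

First component — alternating steps +4, +9, +4, +9, …: -7, -3, 6, 10, 19 → 23.
Second component: 9, 16, 25, 36, 49 → 64 (perfect squares: 3², 4², 5², …).
Third component: alternating steps +9, +4, +9, +4, …, so 25, 34, 38, 47, 51 → 60.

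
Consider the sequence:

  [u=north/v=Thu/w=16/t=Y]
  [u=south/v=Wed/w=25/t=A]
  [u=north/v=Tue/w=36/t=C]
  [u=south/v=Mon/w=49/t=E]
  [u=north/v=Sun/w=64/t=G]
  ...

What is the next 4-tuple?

[u=south/v=Sat/w=81/t=I]

U goes north, south, north, south, north → south (alternates north ↔ south).
For the v, runs backward through the weekdays Mon→Sun: Thu, Wed, Tue, Mon, Sun → Sat.
W: perfect squares: 4², 5², 6², …; 16, 25, 36, 49, 64 → 81.
For the t, letters move forward 2 places in the alphabet, wrapping Z→A: Y, A, C, E, G → I.
So the next 4-tuple is [u=south/v=Sat/w=81/t=I].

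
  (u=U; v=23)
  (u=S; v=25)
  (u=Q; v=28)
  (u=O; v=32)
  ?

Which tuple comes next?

U: U, S, Q, O → M (letters move back 2 places in the alphabet).
V: differences are 2, 3, 4, … (increasing by 1 each time); 23, 25, 28, 32 → 37.
Putting it together: (u=M; v=37).

(u=M; v=37)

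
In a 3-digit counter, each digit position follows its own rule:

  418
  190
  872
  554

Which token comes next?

For the first digit, −3 each step, mod 10: 4, 1, 8, 5 → 2.
Second digit — −2 each step, mod 10: 1, 9, 7, 5 → 3.
Third digit: +2 each step, mod 10, so 8, 0, 2, 4 → 6.
So the next token is 236.

236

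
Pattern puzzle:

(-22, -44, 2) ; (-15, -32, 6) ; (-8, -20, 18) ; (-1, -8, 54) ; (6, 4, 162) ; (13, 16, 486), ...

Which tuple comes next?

(20, 28, 1458)

First component: +7 each step; -22, -15, -8, -1, 6, 13 → 20.
Second component: -44, -32, -20, -8, 4, 16 → 28 (+12 each step).
Third component: ×3 each step, so 2, 6, 18, 54, 162, 486 → 1458.
So the next tuple is (20, 28, 1458).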